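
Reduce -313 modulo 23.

9

-313 = -14·23 + 9, so -313 ≡ 9 (mod 23).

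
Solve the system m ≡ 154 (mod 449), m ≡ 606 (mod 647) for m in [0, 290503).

22604

449⁻¹ mod 647: 449*232 ≡ 1 (mod 647), so 449⁻¹ ≡ 232.
m = 154 + 449*((606 − 154)*232 mod 647) = 154 + 449*50 = 22604.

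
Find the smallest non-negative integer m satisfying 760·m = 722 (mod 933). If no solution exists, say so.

gcd(760, 933) = 1, so a unique solution mod 933 exists.
760⁻¹ ≡ 151 (mod 933).
m ≡ 151·722 ≡ 794 (mod 933).

794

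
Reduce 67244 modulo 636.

67244 = 105·636 + 464, so 67244 ≡ 464 (mod 636).

464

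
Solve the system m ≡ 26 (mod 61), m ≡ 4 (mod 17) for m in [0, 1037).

61⁻¹ mod 17: 61·12 ≡ 1 (mod 17), so 61⁻¹ ≡ 12.
m = 26 + 61·((4 − 26)·12 mod 17) = 26 + 61·8 = 514.

514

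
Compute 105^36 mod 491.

By square-and-multiply:
36 in binary is 100100, i.e. 36 = 32 + 4.
105^1 ≡ 105 (mod 491)
105^2 ≡ 105^2 = 11025 ≡ 223 (mod 491)
105^4 ≡ 223^2 = 49729 ≡ 138 (mod 491)
105^8 ≡ 138^2 = 19044 ≡ 386 (mod 491)
105^16 ≡ 386^2 = 148996 ≡ 223 (mod 491)
105^32 ≡ 223^2 = 49729 ≡ 138 (mod 491)
105^36 = 105^32 × 105^4 ≡ 138 × 138 (mod 491).
138 × 138 = 19044 ≡ 386 (mod 491).

386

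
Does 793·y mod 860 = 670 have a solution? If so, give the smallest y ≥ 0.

850

gcd(793, 860) = 1, so a unique solution mod 860 exists.
793⁻¹ ≡ 77 (mod 860).
y ≡ 77·670 ≡ 850 (mod 860).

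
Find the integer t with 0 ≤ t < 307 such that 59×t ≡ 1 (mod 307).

281

307 = 5*59 + 12
59 = 4*12 + 11
12 = 1*11 + 1
11 = 11*1 + 0
gcd(59, 307) = 1, so the inverse exists.
Bézout: 1 = 5*307 − 26*59.
So 59⁻¹ ≡ −26 ≡ 281 (mod 307).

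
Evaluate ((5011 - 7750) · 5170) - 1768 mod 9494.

2650

5011 - 7750 = -2739 ≡ 6755 (mod 9494)
6755 · 5170 = 34923350 ≡ 4418 (mod 9494)
4418 - 1768 = 2650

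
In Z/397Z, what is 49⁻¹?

By the extended Euclidean algorithm:
397 = 8*49 + 5
49 = 9*5 + 4
5 = 1*4 + 1
4 = 4*1 + 0
gcd(49, 397) = 1, so the inverse exists.
Back-substitute for 1:
1 = 1*5 − 1*4
  = −1*49 + 10*5
  = 10*397 − 81*49
So 49⁻¹ ≡ −81 ≡ 316 (mod 397).

316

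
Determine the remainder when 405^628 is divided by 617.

241

Compute successive squares:
628 in binary is 1001110100, i.e. 628 = 512 + 64 + 32 + 16 + 4.
405^1 ≡ 405 (mod 617)
405^2 ≡ 405^2 = 164025 ≡ 520 (mod 617)
405^4 ≡ 520^2 = 270400 ≡ 154 (mod 617)
405^8 ≡ 154^2 = 23716 ≡ 270 (mod 617)
405^16 ≡ 270^2 = 72900 ≡ 94 (mod 617)
405^32 ≡ 94^2 = 8836 ≡ 198 (mod 617)
405^64 ≡ 198^2 = 39204 ≡ 333 (mod 617)
405^128 ≡ 333^2 = 110889 ≡ 446 (mod 617)
405^256 ≡ 446^2 = 198916 ≡ 242 (mod 617)
405^512 ≡ 242^2 = 58564 ≡ 566 (mod 617)
405^628 = 405^512 × 405^64 × 405^32 × 405^16 × 405^4 ≡ 566 × 333 × 198 × 94 × 154 (mod 617).
Accumulate the product:
566 × 333 = 188478 ≡ 293
293 × 198 = 58014 ≡ 16
16 × 94 = 1504 ≡ 270
270 × 154 = 41580 ≡ 241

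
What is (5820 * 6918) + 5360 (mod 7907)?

5820 * 6918 = 40262760 ≡ 316 (mod 7907)
316 + 5360 = 5676

5676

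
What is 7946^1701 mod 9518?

5090

Using repeated squaring:
7946^1 ≡ 7946 (mod 9518)
7946^2 ≡ 7946^2 = 63138916 ≡ 6022 (mod 9518)
7946^4 ≡ 6022^2 = 36264484 ≡ 904 (mod 9518)
7946^8 ≡ 904^2 = 817216 ≡ 8186 (mod 9518)
7946^16 ≡ 8186^2 = 67010596 ≡ 3876 (mod 9518)
7946^32 ≡ 3876^2 = 15023376 ≡ 3972 (mod 9518)
7946^64 ≡ 3972^2 = 15776784 ≡ 5458 (mod 9518)
7946^128 ≡ 5458^2 = 29789764 ≡ 7942 (mod 9518)
7946^256 ≡ 7942^2 = 63075364 ≡ 9096 (mod 9518)
7946^512 ≡ 9096^2 = 82737216 ≡ 6760 (mod 9518)
7946^1024 ≡ 6760^2 = 45697600 ≡ 1682 (mod 9518)
7946^1701 = 7946^1024 × 7946^512 × 7946^128 × 7946^32 × 7946^4 × 7946^1 ≡ 1682 × 6760 × 7942 × 3972 × 904 × 7946 (mod 9518).
Accumulate the product:
1682 × 6760 = 11370320 ≡ 5828
5828 × 7942 = 46285976 ≡ 9460
9460 × 3972 = 37575120 ≡ 7574
7574 × 904 = 6846896 ≡ 3454
3454 × 7946 = 27445484 ≡ 5090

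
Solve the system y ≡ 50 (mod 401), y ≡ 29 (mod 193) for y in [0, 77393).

401⁻¹ mod 193: 401*103 ≡ 1 (mod 193), so 401⁻¹ ≡ 103.
y = 50 + 401*((29 − 50)*103 mod 193) = 50 + 401*153 = 61403.

61403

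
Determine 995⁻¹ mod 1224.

155

1224 = 1·995 + 229
995 = 4·229 + 79
229 = 2·79 + 71
79 = 1·71 + 8
71 = 8·8 + 7
8 = 1·7 + 1
7 = 7·1 + 0
gcd(995, 1224) = 1, so the inverse exists.
Back-substitute for 1:
1 = 1·8 − 1·7
  = −1·71 + 9·8
  = 9·79 − 10·71
  = −10·229 + 29·79
  = 29·995 − 126·229
  = −126·1224 + 155·995
So 995⁻¹ ≡ 155 (mod 1224).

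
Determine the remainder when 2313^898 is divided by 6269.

898 in binary is 1110000010, i.e. 898 = 512 + 256 + 128 + 2.
2313^1 ≡ 2313 (mod 6269)
2313^2 ≡ 2313^2 = 5349969 ≡ 2512 (mod 6269)
2313^4 ≡ 2512^2 = 6310144 ≡ 3530 (mod 6269)
2313^8 ≡ 3530^2 = 12460900 ≡ 4397 (mod 6269)
2313^16 ≡ 4397^2 = 19333609 ≡ 13 (mod 6269)
2313^32 ≡ 13^2 = 169 (mod 6269)
2313^64 ≡ 169^2 = 28561 ≡ 3485 (mod 6269)
2313^128 ≡ 3485^2 = 12145225 ≡ 2172 (mod 6269)
2313^256 ≡ 2172^2 = 4717584 ≡ 3296 (mod 6269)
2313^512 ≡ 3296^2 = 10863616 ≡ 5708 (mod 6269)
2313^898 = 2313^512 · 2313^256 · 2313^128 · 2313^2 ≡ 5708 · 3296 · 2172 · 2512 (mod 6269).
Accumulate the product:
5708 · 3296 = 18813568 ≡ 299
299 · 2172 = 649428 ≡ 3721
3721 · 2512 = 9347152 ≡ 73

73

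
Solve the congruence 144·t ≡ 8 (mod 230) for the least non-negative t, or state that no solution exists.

gcd(144, 230) = 2, and 2 | 8, so solutions exist.
Divide through by 2: 72·t = 4 (mod 115).
72⁻¹ ≡ 8 (mod 115).
t ≡ 8·4 ≡ 32 (mod 115).
The smallest non-negative solution is t = 32.

32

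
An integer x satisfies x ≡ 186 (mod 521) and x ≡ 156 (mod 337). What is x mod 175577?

521⁻¹ mod 337: 521·174 ≡ 1 (mod 337), so 521⁻¹ ≡ 174.
x = 186 + 521·((156 − 186)·174 mod 337) = 186 + 521·172 = 89798.

89798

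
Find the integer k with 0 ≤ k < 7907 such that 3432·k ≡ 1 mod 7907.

Run the extended Euclidean algorithm:
7907 = 2·3432 + 1043
3432 = 3·1043 + 303
1043 = 3·303 + 134
303 = 2·134 + 35
134 = 3·35 + 29
35 = 1·29 + 6
29 = 4·6 + 5
6 = 1·5 + 1
5 = 5·1 + 0
gcd(3432, 7907) = 1, so the inverse exists.
Back-substitute for 1:
1 = 1·6 − 1·5
  = −1·29 + 5·6
  = 5·35 − 6·29
  = −6·134 + 23·35
  = 23·303 − 52·134
  = −52·1043 + 179·303
  = 179·3432 − 589·1043
  = −589·7907 + 1357·3432
So 3432⁻¹ ≡ 1357 (mod 7907).

1357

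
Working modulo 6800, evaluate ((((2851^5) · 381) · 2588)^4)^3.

1616

(2851)^5 ≡ 2451 (mod 6800)
2451 · 381 = 933831 ≡ 2231 (mod 6800)
2231 · 2588 = 5773828 ≡ 628 (mod 6800)
(628)^4 ≡ 256 (mod 6800)
(256)^3 ≡ 1616 (mod 6800)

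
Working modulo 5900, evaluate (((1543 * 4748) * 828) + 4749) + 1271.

1543 * 4748 = 7326164 ≡ 4264 (mod 5900)
4264 * 828 = 3530592 ≡ 2392 (mod 5900)
2392 + 4749 = 7141 ≡ 1241 (mod 5900)
1241 + 1271 = 2512

2512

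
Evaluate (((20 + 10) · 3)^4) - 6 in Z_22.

10

20 + 10 = 30 ≡ 8 (mod 22)
8 · 3 = 24 ≡ 2 (mod 22)
(2)^4 ≡ 16 (mod 22)
16 - 6 = 10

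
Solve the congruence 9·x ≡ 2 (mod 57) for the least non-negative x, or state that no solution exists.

gcd(9, 57) = 3, and 3 does not divide 2.
So the congruence has no solution.

no solution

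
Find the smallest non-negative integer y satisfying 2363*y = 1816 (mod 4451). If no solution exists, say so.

3137

gcd(2363, 4451) = 1, so a unique solution mod 4451 exists.
2363⁻¹ ≡ 4014 (mod 4451).
y ≡ 4014*1816 ≡ 3137 (mod 4451).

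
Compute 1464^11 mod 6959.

11 in binary is 1011, i.e. 11 = 8 + 2 + 1.
1464^1 ≡ 1464 (mod 6959)
1464^2 ≡ 1464^2 = 2143296 ≡ 6883 (mod 6959)
1464^4 ≡ 6883^2 = 47375689 ≡ 5776 (mod 6959)
1464^8 ≡ 5776^2 = 33362176 ≡ 730 (mod 6959)
1464^11 = 1464^8 × 1464^2 × 1464^1 ≡ 730 × 6883 × 1464 (mod 6959).
Accumulate the product:
730 × 6883 = 5024590 ≡ 192
192 × 1464 = 281088 ≡ 2728

2728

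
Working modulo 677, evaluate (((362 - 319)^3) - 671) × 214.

64

362 - 319 = 43
(43)^3 ≡ 298 (mod 677)
298 - 671 = -373 ≡ 304 (mod 677)
304 × 214 = 65056 ≡ 64 (mod 677)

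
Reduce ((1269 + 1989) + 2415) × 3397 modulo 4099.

1782

1269 + 1989 = 3258
3258 + 2415 = 5673 ≡ 1574 (mod 4099)
1574 × 3397 = 5346878 ≡ 1782 (mod 4099)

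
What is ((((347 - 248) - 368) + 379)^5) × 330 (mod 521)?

177

347 - 248 = 99
99 - 368 = -269 ≡ 252 (mod 521)
252 + 379 = 631 ≡ 110 (mod 521)
(110)^5 ≡ 100 (mod 521)
100 × 330 = 33000 ≡ 177 (mod 521)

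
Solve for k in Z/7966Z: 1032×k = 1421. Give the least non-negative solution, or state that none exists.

no solution

gcd(1032, 7966) = 2, and 2 does not divide 1421.
So the congruence has no solution.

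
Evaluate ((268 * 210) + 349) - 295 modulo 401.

194

268 * 210 = 56280 ≡ 140 (mod 401)
140 + 349 = 489 ≡ 88 (mod 401)
88 - 295 = -207 ≡ 194 (mod 401)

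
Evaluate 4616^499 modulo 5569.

By square-and-multiply:
499 in binary is 111110011, i.e. 499 = 256 + 128 + 64 + 32 + 16 + 2 + 1.
4616^1 ≡ 4616 (mod 5569)
4616^2 ≡ 4616^2 = 21307456 ≡ 462 (mod 5569)
4616^4 ≡ 462^2 = 213444 ≡ 1822 (mod 5569)
4616^8 ≡ 1822^2 = 3319684 ≡ 560 (mod 5569)
4616^16 ≡ 560^2 = 313600 ≡ 1736 (mod 5569)
4616^32 ≡ 1736^2 = 3013696 ≡ 867 (mod 5569)
4616^64 ≡ 867^2 = 751689 ≡ 5443 (mod 5569)
4616^128 ≡ 5443^2 = 29626249 ≡ 4738 (mod 5569)
4616^256 ≡ 4738^2 = 22448644 ≡ 5 (mod 5569)
4616^499 = 4616^256 · 4616^128 · 4616^64 · 4616^32 · 4616^16 · 4616^2 · 4616^1 ≡ 5 · 4738 · 5443 · 867 · 1736 · 462 · 4616 (mod 5569).
Accumulate the product:
5 · 4738 = 23690 ≡ 1414
1414 · 5443 = 7696402 ≡ 44
44 · 867 = 38148 ≡ 4734
4734 · 1736 = 8218224 ≡ 3949
3949 · 462 = 1824438 ≡ 3375
3375 · 4616 = 15579000 ≡ 2507

2507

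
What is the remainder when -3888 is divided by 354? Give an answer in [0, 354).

-3888 = -11·354 + 6, so -3888 ≡ 6 (mod 354).

6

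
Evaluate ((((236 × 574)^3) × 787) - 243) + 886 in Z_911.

804

236 × 574 = 135464 ≡ 636 (mod 911)
(636)^3 ≡ 344 (mod 911)
344 × 787 = 270728 ≡ 161 (mod 911)
161 - 243 = -82 ≡ 829 (mod 911)
829 + 886 = 1715 ≡ 804 (mod 911)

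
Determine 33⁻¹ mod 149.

Run the extended Euclidean algorithm:
149 = 4*33 + 17
33 = 1*17 + 16
17 = 1*16 + 1
16 = 16*1 + 0
gcd(33, 149) = 1, so the inverse exists.
Back-substitute for 1:
1 = 1*17 − 1*16
  = −1*33 + 2*17
  = 2*149 − 9*33
So 33⁻¹ ≡ −9 ≡ 140 (mod 149).

140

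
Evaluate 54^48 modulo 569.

54^1 ≡ 54 (mod 569)
54^2 ≡ 54^2 = 2916 ≡ 71 (mod 569)
54^4 ≡ 71^2 = 5041 ≡ 489 (mod 569)
54^8 ≡ 489^2 = 239121 ≡ 141 (mod 569)
54^16 ≡ 141^2 = 19881 ≡ 535 (mod 569)
54^32 ≡ 535^2 = 286225 ≡ 18 (mod 569)
54^48 = 54^32 × 54^16 ≡ 18 × 535 (mod 569).
18 × 535 = 9630 ≡ 526 (mod 569).

526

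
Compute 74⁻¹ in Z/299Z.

198

Apply the Euclidean algorithm and back-substitute:
299 = 4×74 + 3
74 = 24×3 + 2
3 = 1×2 + 1
2 = 2×1 + 0
gcd(74, 299) = 1, so the inverse exists.
Back-substitute for 1:
1 = 1×3 − 1×2
  = −1×74 + 25×3
  = 25×299 − 101×74
So 74⁻¹ ≡ −101 ≡ 198 (mod 299).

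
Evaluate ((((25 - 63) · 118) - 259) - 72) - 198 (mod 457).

25 - 63 = -38 ≡ 419 (mod 457)
419 · 118 = 49442 ≡ 86 (mod 457)
86 - 259 = -173 ≡ 284 (mod 457)
284 - 72 = 212
212 - 198 = 14

14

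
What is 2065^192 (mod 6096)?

192 in binary is 11000000, i.e. 192 = 128 + 64.
2065^1 ≡ 2065 (mod 6096)
2065^2 ≡ 2065^2 = 4264225 ≡ 3121 (mod 6096)
2065^4 ≡ 3121^2 = 9740641 ≡ 5329 (mod 6096)
2065^8 ≡ 5329^2 = 28398241 ≡ 3073 (mod 6096)
2065^16 ≡ 3073^2 = 9443329 ≡ 625 (mod 6096)
2065^32 ≡ 625^2 = 390625 ≡ 481 (mod 6096)
2065^64 ≡ 481^2 = 231361 ≡ 5809 (mod 6096)
2065^128 ≡ 5809^2 = 33744481 ≡ 3121 (mod 6096)
2065^192 = 2065^128 * 2065^64 ≡ 3121 * 5809 (mod 6096).
3121 * 5809 = 18129889 ≡ 385 (mod 6096).

385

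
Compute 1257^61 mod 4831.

1506

61 in binary is 111101, i.e. 61 = 32 + 16 + 8 + 4 + 1.
1257^1 ≡ 1257 (mod 4831)
1257^2 ≡ 1257^2 = 1580049 ≡ 312 (mod 4831)
1257^4 ≡ 312^2 = 97344 ≡ 724 (mod 4831)
1257^8 ≡ 724^2 = 524176 ≡ 2428 (mod 4831)
1257^16 ≡ 2428^2 = 5895184 ≡ 1364 (mod 4831)
1257^32 ≡ 1364^2 = 1860496 ≡ 561 (mod 4831)
1257^61 = 1257^32 · 1257^16 · 1257^8 · 1257^4 · 1257^1 ≡ 561 · 1364 · 2428 · 724 · 1257 (mod 4831).
Accumulate the product:
561 · 1364 = 765204 ≡ 1906
1906 · 2428 = 4627768 ≡ 4501
4501 · 724 = 3258724 ≡ 2630
2630 · 1257 = 3305910 ≡ 1506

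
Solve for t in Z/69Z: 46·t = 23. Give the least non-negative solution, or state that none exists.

gcd(46, 69) = 23, and 23 | 23, so solutions exist.
Divide through by 23: 2·t mod 3 = 1.
2⁻¹ ≡ 2 (mod 3).
t ≡ 2·1 ≡ 2 (mod 3).
The smallest non-negative solution is t = 2.

2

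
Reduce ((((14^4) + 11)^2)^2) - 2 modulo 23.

6

(14)^4 ≡ 6 (mod 23)
6 + 11 = 17
(17)^2 ≡ 13 (mod 23)
(13)^2 ≡ 8 (mod 23)
8 - 2 = 6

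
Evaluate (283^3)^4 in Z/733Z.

134

(283)^3 ≡ 94 (mod 733)
(94)^4 ≡ 134 (mod 733)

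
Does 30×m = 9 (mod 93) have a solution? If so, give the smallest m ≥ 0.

gcd(30, 93) = 3, and 3 | 9, so solutions exist.
Divide through by 3: 10×m mod 31 = 3.
10⁻¹ ≡ 28 (mod 31).
m ≡ 28×3 ≡ 22 (mod 31).
The smallest non-negative solution is m = 22.

22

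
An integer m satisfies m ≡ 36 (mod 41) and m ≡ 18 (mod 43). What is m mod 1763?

405

41⁻¹ mod 43: 41·21 ≡ 1 (mod 43), so 41⁻¹ ≡ 21.
m = 36 + 41·((18 − 36)·21 mod 43) = 36 + 41·9 = 405.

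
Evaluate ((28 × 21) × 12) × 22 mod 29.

28 × 21 = 588 ≡ 8 (mod 29)
8 × 12 = 96 ≡ 9 (mod 29)
9 × 22 = 198 ≡ 24 (mod 29)

24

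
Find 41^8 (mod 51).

Using repeated squaring:
41^1 ≡ 41 (mod 51)
41^2 ≡ 41^2 = 1681 ≡ 49 (mod 51)
41^4 ≡ 49^2 = 2401 ≡ 4 (mod 51)
41^8 ≡ 4^2 = 16 (mod 51)
So 41^8 ≡ 16 (mod 51).

16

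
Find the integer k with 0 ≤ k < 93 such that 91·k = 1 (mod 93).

46

By the extended Euclidean algorithm:
93 = 1*91 + 2
91 = 45*2 + 1
2 = 2*1 + 0
gcd(91, 93) = 1, so the inverse exists.
Back-substitute for 1:
1 = 1*91 − 45*2
  = −45*93 + 46*91
So 91⁻¹ ≡ 46 (mod 93).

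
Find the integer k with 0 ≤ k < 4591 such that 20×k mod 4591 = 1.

2066

Apply the Euclidean algorithm and back-substitute:
4591 = 229×20 + 11
20 = 1×11 + 9
11 = 1×9 + 2
9 = 4×2 + 1
2 = 2×1 + 0
gcd(20, 4591) = 1, so the inverse exists.
Bézout: 1 = −9×4591 + 2066×20.
So 20⁻¹ ≡ 2066 (mod 4591).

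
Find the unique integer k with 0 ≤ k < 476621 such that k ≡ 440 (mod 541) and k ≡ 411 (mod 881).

268235

541⁻¹ mod 881: 541·469 ≡ 1 (mod 881), so 541⁻¹ ≡ 469.
k = 440 + 541·((411 − 440)·469 mod 881) = 440 + 541·495 = 268235.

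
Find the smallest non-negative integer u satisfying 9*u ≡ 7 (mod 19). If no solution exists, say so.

gcd(9, 19) = 1, so a unique solution mod 19 exists.
9⁻¹ ≡ 17 (mod 19).
u ≡ 17*7 ≡ 5 (mod 19).

5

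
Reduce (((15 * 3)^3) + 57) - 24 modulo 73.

54

15 * 3 = 45
(45)^3 ≡ 21 (mod 73)
21 + 57 = 78 ≡ 5 (mod 73)
5 - 24 = -19 ≡ 54 (mod 73)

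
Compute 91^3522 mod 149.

121

Using repeated squaring:
3522 in binary is 110111000010, i.e. 3522 = 2048 + 1024 + 256 + 128 + 64 + 2.
91^1 ≡ 91 (mod 149)
91^2 ≡ 91^2 = 8281 ≡ 86 (mod 149)
91^4 ≡ 86^2 = 7396 ≡ 95 (mod 149)
91^8 ≡ 95^2 = 9025 ≡ 85 (mod 149)
91^16 ≡ 85^2 = 7225 ≡ 73 (mod 149)
91^32 ≡ 73^2 = 5329 ≡ 114 (mod 149)
91^64 ≡ 114^2 = 12996 ≡ 33 (mod 149)
91^128 ≡ 33^2 = 1089 ≡ 46 (mod 149)
91^256 ≡ 46^2 = 2116 ≡ 30 (mod 149)
91^512 ≡ 30^2 = 900 ≡ 6 (mod 149)
91^1024 ≡ 6^2 = 36 (mod 149)
91^2048 ≡ 36^2 = 1296 ≡ 104 (mod 149)
91^3522 = 91^2048 · 91^1024 · 91^256 · 91^128 · 91^64 · 91^2 ≡ 104 · 36 · 30 · 46 · 33 · 86 (mod 149).
Accumulate the product:
104 · 36 = 3744 ≡ 19
19 · 30 = 570 ≡ 123
123 · 46 = 5658 ≡ 145
145 · 33 = 4785 ≡ 17
17 · 86 = 1462 ≡ 121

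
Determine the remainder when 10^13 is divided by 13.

10

By square-and-multiply:
13 in binary is 1101, i.e. 13 = 8 + 4 + 1.
10^1 ≡ 10 (mod 13)
10^2 ≡ 10^2 = 100 ≡ 9 (mod 13)
10^4 ≡ 9^2 = 81 ≡ 3 (mod 13)
10^8 ≡ 3^2 = 9 (mod 13)
10^13 = 10^8 * 10^4 * 10^1 ≡ 9 * 3 * 10 (mod 13).
Accumulate the product:
9 * 3 = 27 ≡ 1
1 * 10 = 10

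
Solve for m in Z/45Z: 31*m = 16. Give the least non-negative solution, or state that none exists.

gcd(31, 45) = 1, so a unique solution mod 45 exists.
31⁻¹ ≡ 16 (mod 45).
m ≡ 16*16 ≡ 31 (mod 45).

31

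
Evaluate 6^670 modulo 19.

By square-and-multiply:
670 in binary is 1010011110, i.e. 670 = 512 + 128 + 16 + 8 + 4 + 2.
6^1 ≡ 6 (mod 19)
6^2 ≡ 6^2 = 36 ≡ 17 (mod 19)
6^4 ≡ 17^2 = 289 ≡ 4 (mod 19)
6^8 ≡ 4^2 = 16 (mod 19)
6^16 ≡ 16^2 = 256 ≡ 9 (mod 19)
6^32 ≡ 9^2 = 81 ≡ 5 (mod 19)
6^64 ≡ 5^2 = 25 ≡ 6 (mod 19)
6^128 ≡ 6^2 = 36 ≡ 17 (mod 19)
6^256 ≡ 17^2 = 289 ≡ 4 (mod 19)
6^512 ≡ 4^2 = 16 (mod 19)
6^670 = 6^512 · 6^128 · 6^16 · 6^8 · 6^4 · 6^2 ≡ 16 · 17 · 9 · 16 · 4 · 17 (mod 19).
Accumulate the product:
16 · 17 = 272 ≡ 6
6 · 9 = 54 ≡ 16
16 · 16 = 256 ≡ 9
9 · 4 = 36 ≡ 17
17 · 17 = 289 ≡ 4

4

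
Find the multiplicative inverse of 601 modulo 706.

Apply the Euclidean algorithm and back-substitute:
706 = 1*601 + 105
601 = 5*105 + 76
105 = 1*76 + 29
76 = 2*29 + 18
29 = 1*18 + 11
18 = 1*11 + 7
11 = 1*7 + 4
7 = 1*4 + 3
4 = 1*3 + 1
3 = 3*1 + 0
gcd(601, 706) = 1, so the inverse exists.
Bézout: 1 = 166*706 − 195*601.
So 601⁻¹ ≡ −195 ≡ 511 (mod 706).

511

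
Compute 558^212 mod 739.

113

Using repeated squaring:
558^1 ≡ 558 (mod 739)
558^2 ≡ 558^2 = 311364 ≡ 245 (mod 739)
558^4 ≡ 245^2 = 60025 ≡ 166 (mod 739)
558^8 ≡ 166^2 = 27556 ≡ 213 (mod 739)
558^16 ≡ 213^2 = 45369 ≡ 290 (mod 739)
558^32 ≡ 290^2 = 84100 ≡ 593 (mod 739)
558^64 ≡ 593^2 = 351649 ≡ 624 (mod 739)
558^128 ≡ 624^2 = 389376 ≡ 662 (mod 739)
558^212 = 558^128 × 558^64 × 558^16 × 558^4 ≡ 662 × 624 × 290 × 166 (mod 739).
Accumulate the product:
662 × 624 = 413088 ≡ 726
726 × 290 = 210540 ≡ 664
664 × 166 = 110224 ≡ 113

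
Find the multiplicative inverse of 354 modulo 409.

290

Run the extended Euclidean algorithm:
409 = 1·354 + 55
354 = 6·55 + 24
55 = 2·24 + 7
24 = 3·7 + 3
7 = 2·3 + 1
3 = 3·1 + 0
gcd(354, 409) = 1, so the inverse exists.
Back-substitute for 1:
1 = 1·7 − 2·3
  = −2·24 + 7·7
  = 7·55 − 16·24
  = −16·354 + 103·55
  = 103·409 − 119·354
So 354⁻¹ ≡ −119 ≡ 290 (mod 409).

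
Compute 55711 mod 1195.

55711 = 46×1195 + 741, so 55711 ≡ 741 (mod 1195).

741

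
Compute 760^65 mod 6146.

492

65 in binary is 1000001, i.e. 65 = 64 + 1.
760^1 ≡ 760 (mod 6146)
760^2 ≡ 760^2 = 577600 ≡ 6022 (mod 6146)
760^4 ≡ 6022^2 = 36264484 ≡ 3084 (mod 6146)
760^8 ≡ 3084^2 = 9511056 ≡ 3194 (mod 6146)
760^16 ≡ 3194^2 = 10201636 ≡ 5422 (mod 6146)
760^32 ≡ 5422^2 = 29398084 ≡ 1766 (mod 6146)
760^64 ≡ 1766^2 = 3118756 ≡ 2734 (mod 6146)
760^65 = 760^64 × 760^1 ≡ 2734 × 760 (mod 6146).
2734 × 760 = 2077840 ≡ 492 (mod 6146).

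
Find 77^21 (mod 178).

101

21 in binary is 10101, i.e. 21 = 16 + 4 + 1.
77^1 ≡ 77 (mod 178)
77^2 ≡ 77^2 = 5929 ≡ 55 (mod 178)
77^4 ≡ 55^2 = 3025 ≡ 177 (mod 178)
77^8 ≡ 177^2 = 31329 ≡ 1 (mod 178)
77^16 ≡ 1^2 = 1 (mod 178)
77^21 = 77^16 × 77^4 × 77^1 ≡ 1 × 177 × 77 (mod 178).
Accumulate the product:
1 × 177 = 177
177 × 77 = 13629 ≡ 101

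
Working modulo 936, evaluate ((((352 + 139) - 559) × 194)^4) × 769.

352 + 139 = 491
491 - 559 = -68 ≡ 868 (mod 936)
868 × 194 = 168392 ≡ 848 (mod 936)
(848)^4 ≡ 16 (mod 936)
16 × 769 = 12304 ≡ 136 (mod 936)

136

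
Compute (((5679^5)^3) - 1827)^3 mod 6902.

6168

(5679)^5 ≡ 4183 (mod 6902)
(4183)^3 ≡ 6665 (mod 6902)
6665 - 1827 = 4838
(4838)^3 ≡ 6168 (mod 6902)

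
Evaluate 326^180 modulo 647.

180 in binary is 10110100, i.e. 180 = 128 + 32 + 16 + 4.
326^1 ≡ 326 (mod 647)
326^2 ≡ 326^2 = 106276 ≡ 168 (mod 647)
326^4 ≡ 168^2 = 28224 ≡ 403 (mod 647)
326^8 ≡ 403^2 = 162409 ≡ 12 (mod 647)
326^16 ≡ 12^2 = 144 (mod 647)
326^32 ≡ 144^2 = 20736 ≡ 32 (mod 647)
326^64 ≡ 32^2 = 1024 ≡ 377 (mod 647)
326^128 ≡ 377^2 = 142129 ≡ 436 (mod 647)
326^180 = 326^128 · 326^32 · 326^16 · 326^4 ≡ 436 · 32 · 144 · 403 (mod 647).
Accumulate the product:
436 · 32 = 13952 ≡ 365
365 · 144 = 52560 ≡ 153
153 · 403 = 61659 ≡ 194

194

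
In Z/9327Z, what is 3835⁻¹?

5854

Run the extended Euclidean algorithm:
9327 = 2·3835 + 1657
3835 = 2·1657 + 521
1657 = 3·521 + 94
521 = 5·94 + 51
94 = 1·51 + 43
51 = 1·43 + 8
43 = 5·8 + 3
8 = 2·3 + 2
3 = 1·2 + 1
2 = 2·1 + 0
gcd(3835, 9327) = 1, so the inverse exists.
Bézout: 1 = 1428·9327 − 3473·3835.
So 3835⁻¹ ≡ −3473 ≡ 5854 (mod 9327).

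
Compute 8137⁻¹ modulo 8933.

By the extended Euclidean algorithm:
8933 = 1·8137 + 796
8137 = 10·796 + 177
796 = 4·177 + 88
177 = 2·88 + 1
88 = 88·1 + 0
gcd(8137, 8933) = 1, so the inverse exists.
Back-substitute for 1:
1 = 1·177 − 2·88
  = −2·796 + 9·177
  = 9·8137 − 92·796
  = −92·8933 + 101·8137
So 8137⁻¹ ≡ 101 (mod 8933).

101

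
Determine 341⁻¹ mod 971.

Run the extended Euclidean algorithm:
971 = 2*341 + 289
341 = 1*289 + 52
289 = 5*52 + 29
52 = 1*29 + 23
29 = 1*23 + 6
23 = 3*6 + 5
6 = 1*5 + 1
5 = 5*1 + 0
gcd(341, 971) = 1, so the inverse exists.
Bézout: 1 = 59*971 − 168*341.
So 341⁻¹ ≡ −168 ≡ 803 (mod 971).

803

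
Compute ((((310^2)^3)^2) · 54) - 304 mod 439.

(310)^2 ≡ 398 (mod 439)
(398)^3 ≡ 2 (mod 439)
(2)^2 ≡ 4 (mod 439)
4 · 54 = 216
216 - 304 = -88 ≡ 351 (mod 439)

351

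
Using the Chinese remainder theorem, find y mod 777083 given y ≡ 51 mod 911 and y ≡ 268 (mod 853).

311613

911⁻¹ mod 853: 911×603 ≡ 1 (mod 853), so 911⁻¹ ≡ 603.
y = 51 + 911×((268 − 51)×603 mod 853) = 51 + 911×342 = 311613.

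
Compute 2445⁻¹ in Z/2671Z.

130

Apply the Euclidean algorithm and back-substitute:
2671 = 1×2445 + 226
2445 = 10×226 + 185
226 = 1×185 + 41
185 = 4×41 + 21
41 = 1×21 + 20
21 = 1×20 + 1
20 = 20×1 + 0
gcd(2445, 2671) = 1, so the inverse exists.
Bézout: 1 = −119×2671 + 130×2445.
So 2445⁻¹ ≡ 130 (mod 2671).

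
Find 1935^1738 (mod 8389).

1738 in binary is 11011001010, i.e. 1738 = 1024 + 512 + 128 + 64 + 8 + 2.
1935^1 ≡ 1935 (mod 8389)
1935^2 ≡ 1935^2 = 3744225 ≡ 2731 (mod 8389)
1935^4 ≡ 2731^2 = 7458361 ≡ 540 (mod 8389)
1935^8 ≡ 540^2 = 291600 ≡ 6374 (mod 8389)
1935^16 ≡ 6374^2 = 40627876 ≡ 8338 (mod 8389)
1935^32 ≡ 8338^2 = 69522244 ≡ 2601 (mod 8389)
1935^64 ≡ 2601^2 = 6765201 ≡ 3667 (mod 8389)
1935^128 ≡ 3667^2 = 13446889 ≡ 7711 (mod 8389)
1935^256 ≡ 7711^2 = 59459521 ≡ 6678 (mod 8389)
1935^512 ≡ 6678^2 = 44595684 ≡ 8149 (mod 8389)
1935^1024 ≡ 8149^2 = 66406201 ≡ 7266 (mod 8389)
1935^1738 = 1935^1024 × 1935^512 × 1935^128 × 1935^64 × 1935^8 × 1935^2 ≡ 7266 × 8149 × 7711 × 3667 × 6374 × 2731 (mod 8389).
Accumulate the product:
7266 × 8149 = 59210634 ≡ 1072
1072 × 7711 = 8266192 ≡ 3027
3027 × 3667 = 11100009 ≡ 1362
1362 × 6374 = 8681388 ≡ 7162
7162 × 2731 = 19559422 ≡ 4663

4663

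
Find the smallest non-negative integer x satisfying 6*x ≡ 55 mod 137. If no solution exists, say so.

gcd(6, 137) = 1, so a unique solution mod 137 exists.
6⁻¹ ≡ 23 (mod 137).
x ≡ 23*55 ≡ 32 (mod 137).

32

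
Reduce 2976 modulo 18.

2976 = 165*18 + 6, so 2976 ≡ 6 (mod 18).

6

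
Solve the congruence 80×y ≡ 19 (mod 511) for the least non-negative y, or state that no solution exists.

gcd(80, 511) = 1, so a unique solution mod 511 exists.
80⁻¹ ≡ 313 (mod 511).
y ≡ 313×19 ≡ 326 (mod 511).

326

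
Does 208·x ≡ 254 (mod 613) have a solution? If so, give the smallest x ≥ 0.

125

gcd(208, 613) = 1, so a unique solution mod 613 exists.
208⁻¹ ≡ 56 (mod 613).
x ≡ 56·254 ≡ 125 (mod 613).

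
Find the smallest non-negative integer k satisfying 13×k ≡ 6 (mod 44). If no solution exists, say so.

14

gcd(13, 44) = 1, so a unique solution mod 44 exists.
13⁻¹ ≡ 17 (mod 44).
k ≡ 17×6 ≡ 14 (mod 44).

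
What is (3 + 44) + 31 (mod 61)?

3 + 44 = 47
47 + 31 = 78 ≡ 17 (mod 61)

17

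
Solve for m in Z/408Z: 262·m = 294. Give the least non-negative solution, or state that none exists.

gcd(262, 408) = 2, and 2 | 294, so solutions exist.
Divide through by 2: 131·m ≡ 147 (mod 204).
131⁻¹ ≡ 95 (mod 204).
m ≡ 95·147 ≡ 93 (mod 204).
The smallest non-negative solution is m = 93.

93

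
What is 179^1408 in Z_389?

Using repeated squaring:
1408 in binary is 10110000000, i.e. 1408 = 1024 + 256 + 128.
179^1 ≡ 179 (mod 389)
179^2 ≡ 179^2 = 32041 ≡ 143 (mod 389)
179^4 ≡ 143^2 = 20449 ≡ 221 (mod 389)
179^8 ≡ 221^2 = 48841 ≡ 216 (mod 389)
179^16 ≡ 216^2 = 46656 ≡ 365 (mod 389)
179^32 ≡ 365^2 = 133225 ≡ 187 (mod 389)
179^64 ≡ 187^2 = 34969 ≡ 348 (mod 389)
179^128 ≡ 348^2 = 121104 ≡ 125 (mod 389)
179^256 ≡ 125^2 = 15625 ≡ 65 (mod 389)
179^512 ≡ 65^2 = 4225 ≡ 335 (mod 389)
179^1024 ≡ 335^2 = 112225 ≡ 193 (mod 389)
179^1408 = 179^1024 × 179^256 × 179^128 ≡ 193 × 65 × 125 (mod 389).
Accumulate the product:
193 × 65 = 12545 ≡ 97
97 × 125 = 12125 ≡ 66

66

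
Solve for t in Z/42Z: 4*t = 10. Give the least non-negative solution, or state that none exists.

13

gcd(4, 42) = 2, and 2 | 10, so solutions exist.
Divide through by 2: 2*t mod 21 = 5.
2⁻¹ ≡ 11 (mod 21).
t ≡ 11*5 ≡ 13 (mod 21).
The smallest non-negative solution is t = 13.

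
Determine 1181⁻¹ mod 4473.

3083

Apply the Euclidean algorithm and back-substitute:
4473 = 3*1181 + 930
1181 = 1*930 + 251
930 = 3*251 + 177
251 = 1*177 + 74
177 = 2*74 + 29
74 = 2*29 + 16
29 = 1*16 + 13
16 = 1*13 + 3
13 = 4*3 + 1
3 = 3*1 + 0
gcd(1181, 4473) = 1, so the inverse exists.
Back-substitute for 1:
1 = 1*13 − 4*3
  = −4*16 + 5*13
  = 5*29 − 9*16
  = −9*74 + 23*29
  = 23*177 − 55*74
  = −55*251 + 78*177
  = 78*930 − 289*251
  = −289*1181 + 367*930
  = 367*4473 − 1390*1181
So 1181⁻¹ ≡ −1390 ≡ 3083 (mod 4473).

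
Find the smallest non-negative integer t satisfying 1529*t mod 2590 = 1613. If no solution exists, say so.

gcd(1529, 2590) = 1, so a unique solution mod 2590 exists.
1529⁻¹ ≡ 1699 (mod 2590).
t ≡ 1699*1613 ≡ 267 (mod 2590).

267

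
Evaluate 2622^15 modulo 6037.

5048

15 in binary is 1111, i.e. 15 = 8 + 4 + 2 + 1.
2622^1 ≡ 2622 (mod 6037)
2622^2 ≡ 2622^2 = 6874884 ≡ 4778 (mod 6037)
2622^4 ≡ 4778^2 = 22829284 ≡ 3387 (mod 6037)
2622^8 ≡ 3387^2 = 11471769 ≡ 1469 (mod 6037)
2622^15 = 2622^8 × 2622^4 × 2622^2 × 2622^1 ≡ 1469 × 3387 × 4778 × 2622 (mod 6037).
Accumulate the product:
1469 × 3387 = 4975503 ≡ 1015
1015 × 4778 = 4849670 ≡ 1959
1959 × 2622 = 5136498 ≡ 5048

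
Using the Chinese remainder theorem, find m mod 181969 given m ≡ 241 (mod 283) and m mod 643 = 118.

20051

283⁻¹ mod 643: 283×334 ≡ 1 (mod 643), so 283⁻¹ ≡ 334.
m = 241 + 283×((118 − 241)×334 mod 643) = 241 + 283×70 = 20051.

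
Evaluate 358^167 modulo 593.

By square-and-multiply:
167 in binary is 10100111, i.e. 167 = 128 + 32 + 4 + 2 + 1.
358^1 ≡ 358 (mod 593)
358^2 ≡ 358^2 = 128164 ≡ 76 (mod 593)
358^4 ≡ 76^2 = 5776 ≡ 439 (mod 593)
358^8 ≡ 439^2 = 192721 ≡ 589 (mod 593)
358^16 ≡ 589^2 = 346921 ≡ 16 (mod 593)
358^32 ≡ 16^2 = 256 (mod 593)
358^64 ≡ 256^2 = 65536 ≡ 306 (mod 593)
358^128 ≡ 306^2 = 93636 ≡ 535 (mod 593)
358^167 = 358^128 * 358^32 * 358^4 * 358^2 * 358^1 ≡ 535 * 256 * 439 * 76 * 358 (mod 593).
Accumulate the product:
535 * 256 = 136960 ≡ 570
570 * 439 = 250230 ≡ 577
577 * 76 = 43852 ≡ 563
563 * 358 = 201554 ≡ 527

527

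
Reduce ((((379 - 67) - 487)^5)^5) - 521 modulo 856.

379 - 67 = 312
312 - 487 = -175 ≡ 681 (mod 856)
(681)^5 ≡ 729 (mod 856)
(729)^5 ≡ 49 (mod 856)
49 - 521 = -472 ≡ 384 (mod 856)

384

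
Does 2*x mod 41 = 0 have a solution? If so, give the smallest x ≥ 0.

0

gcd(2, 41) = 1, so a unique solution mod 41 exists.
2⁻¹ ≡ 21 (mod 41).
x ≡ 21*0 ≡ 0 (mod 41).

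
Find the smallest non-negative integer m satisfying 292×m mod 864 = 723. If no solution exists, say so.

gcd(292, 864) = 4, and 4 does not divide 723.
So the congruence has no solution.

no solution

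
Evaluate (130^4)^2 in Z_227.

82

(130)^4 ≡ 189 (mod 227)
(189)^2 ≡ 82 (mod 227)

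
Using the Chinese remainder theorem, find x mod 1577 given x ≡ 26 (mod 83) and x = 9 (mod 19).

275

83⁻¹ mod 19: 83*11 ≡ 1 (mod 19), so 83⁻¹ ≡ 11.
x = 26 + 83*((9 − 26)*11 mod 19) = 26 + 83*3 = 275.
Check: 275 mod 83 = 26, 275 mod 19 = 9. ✓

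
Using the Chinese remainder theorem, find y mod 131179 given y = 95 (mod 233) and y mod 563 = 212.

233⁻¹ mod 563: 233*29 ≡ 1 (mod 563), so 233⁻¹ ≡ 29.
y = 95 + 233*((212 − 95)*29 mod 563) = 95 + 233*15 = 3590.

3590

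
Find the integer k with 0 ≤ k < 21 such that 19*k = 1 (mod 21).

10

21 = 1×19 + 2
19 = 9×2 + 1
2 = 2×1 + 0
gcd(19, 21) = 1, so the inverse exists.
Back-substitute for 1:
1 = 1×19 − 9×2
  = −9×21 + 10×19
So 19⁻¹ ≡ 10 (mod 21).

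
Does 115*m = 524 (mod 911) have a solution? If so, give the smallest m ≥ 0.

567

gcd(115, 911) = 1, so a unique solution mod 911 exists.
115⁻¹ ≡ 507 (mod 911).
m ≡ 507*524 ≡ 567 (mod 911).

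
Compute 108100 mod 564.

376

108100 = 191*564 + 376, so 108100 ≡ 376 (mod 564).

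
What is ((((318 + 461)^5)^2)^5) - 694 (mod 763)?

283

318 + 461 = 779 ≡ 16 (mod 763)
(16)^5 ≡ 214 (mod 763)
(214)^2 ≡ 16 (mod 763)
(16)^5 ≡ 214 (mod 763)
214 - 694 = -480 ≡ 283 (mod 763)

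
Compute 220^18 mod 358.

116

18 in binary is 10010, i.e. 18 = 16 + 2.
220^1 ≡ 220 (mod 358)
220^2 ≡ 220^2 = 48400 ≡ 70 (mod 358)
220^4 ≡ 70^2 = 4900 ≡ 246 (mod 358)
220^8 ≡ 246^2 = 60516 ≡ 14 (mod 358)
220^16 ≡ 14^2 = 196 (mod 358)
220^18 = 220^16 · 220^2 ≡ 196 · 70 (mod 358).
196 · 70 = 13720 ≡ 116 (mod 358).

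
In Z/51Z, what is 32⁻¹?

8

By the extended Euclidean algorithm:
51 = 1*32 + 19
32 = 1*19 + 13
19 = 1*13 + 6
13 = 2*6 + 1
6 = 6*1 + 0
gcd(32, 51) = 1, so the inverse exists.
Back-substitute for 1:
1 = 1*13 − 2*6
  = −2*19 + 3*13
  = 3*32 − 5*19
  = −5*51 + 8*32
So 32⁻¹ ≡ 8 (mod 51).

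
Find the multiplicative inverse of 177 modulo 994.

Apply the Euclidean algorithm and back-substitute:
994 = 5×177 + 109
177 = 1×109 + 68
109 = 1×68 + 41
68 = 1×41 + 27
41 = 1×27 + 14
27 = 1×14 + 13
14 = 1×13 + 1
13 = 13×1 + 0
gcd(177, 994) = 1, so the inverse exists.
Back-substitute for 1:
1 = 1×14 − 1×13
  = −1×27 + 2×14
  = 2×41 − 3×27
  = −3×68 + 5×41
  = 5×109 − 8×68
  = −8×177 + 13×109
  = 13×994 − 73×177
So 177⁻¹ ≡ −73 ≡ 921 (mod 994).

921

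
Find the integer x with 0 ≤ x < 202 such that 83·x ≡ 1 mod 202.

Run the extended Euclidean algorithm:
202 = 2·83 + 36
83 = 2·36 + 11
36 = 3·11 + 3
11 = 3·3 + 2
3 = 1·2 + 1
2 = 2·1 + 0
gcd(83, 202) = 1, so the inverse exists.
Back-substitute for 1:
1 = 1·3 − 1·2
  = −1·11 + 4·3
  = 4·36 − 13·11
  = −13·83 + 30·36
  = 30·202 − 73·83
So 83⁻¹ ≡ −73 ≡ 129 (mod 202).

129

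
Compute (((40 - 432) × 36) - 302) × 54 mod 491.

40 - 432 = -392 ≡ 99 (mod 491)
99 × 36 = 3564 ≡ 127 (mod 491)
127 - 302 = -175 ≡ 316 (mod 491)
316 × 54 = 17064 ≡ 370 (mod 491)

370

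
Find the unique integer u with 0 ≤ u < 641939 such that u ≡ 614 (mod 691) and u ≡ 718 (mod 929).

350951

691⁻¹ mod 929: 691×121 ≡ 1 (mod 929), so 691⁻¹ ≡ 121.
u = 614 + 691×((718 − 614)×121 mod 929) = 614 + 691×507 = 350951.
Check: 350951 mod 691 = 614, 350951 mod 929 = 718. ✓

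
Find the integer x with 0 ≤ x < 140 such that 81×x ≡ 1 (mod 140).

121

Apply the Euclidean algorithm and back-substitute:
140 = 1*81 + 59
81 = 1*59 + 22
59 = 2*22 + 15
22 = 1*15 + 7
15 = 2*7 + 1
7 = 7*1 + 0
gcd(81, 140) = 1, so the inverse exists.
Back-substitute for 1:
1 = 1*15 − 2*7
  = −2*22 + 3*15
  = 3*59 − 8*22
  = −8*81 + 11*59
  = 11*140 − 19*81
So 81⁻¹ ≡ −19 ≡ 121 (mod 140).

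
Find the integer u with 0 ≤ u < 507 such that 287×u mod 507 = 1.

53

507 = 1*287 + 220
287 = 1*220 + 67
220 = 3*67 + 19
67 = 3*19 + 10
19 = 1*10 + 9
10 = 1*9 + 1
9 = 9*1 + 0
gcd(287, 507) = 1, so the inverse exists.
Back-substitute for 1:
1 = 1*10 − 1*9
  = −1*19 + 2*10
  = 2*67 − 7*19
  = −7*220 + 23*67
  = 23*287 − 30*220
  = −30*507 + 53*287
So 287⁻¹ ≡ 53 (mod 507).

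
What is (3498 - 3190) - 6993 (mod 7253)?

3498 - 3190 = 308
308 - 6993 = -6685 ≡ 568 (mod 7253)

568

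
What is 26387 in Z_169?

23

26387 = 156*169 + 23, so 26387 ≡ 23 (mod 169).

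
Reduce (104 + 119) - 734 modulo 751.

240

104 + 119 = 223
223 - 734 = -511 ≡ 240 (mod 751)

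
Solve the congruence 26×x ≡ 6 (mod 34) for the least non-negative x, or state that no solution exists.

gcd(26, 34) = 2, and 2 | 6, so solutions exist.
Divide through by 2: 13×x ≡ 3 mod 17.
13⁻¹ ≡ 4 (mod 17).
x ≡ 4×3 ≡ 12 (mod 17).
The smallest non-negative solution is x = 12.

12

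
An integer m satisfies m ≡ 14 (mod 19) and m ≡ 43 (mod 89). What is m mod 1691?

755

19⁻¹ mod 89: 19×75 ≡ 1 (mod 89), so 19⁻¹ ≡ 75.
m = 14 + 19×((43 − 14)×75 mod 89) = 14 + 19×39 = 755.
Check: 755 mod 19 = 14, 755 mod 89 = 43. ✓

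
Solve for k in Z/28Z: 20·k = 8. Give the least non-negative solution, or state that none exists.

6

gcd(20, 28) = 4, and 4 | 8, so solutions exist.
Divide through by 4: 5·k mod 7 = 2.
5⁻¹ ≡ 3 (mod 7).
k ≡ 3·2 ≡ 6 (mod 7).
The smallest non-negative solution is k = 6.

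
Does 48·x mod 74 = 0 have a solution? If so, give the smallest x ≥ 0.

0

gcd(48, 74) = 2, and 2 | 0, so solutions exist.
Divide through by 2: 24·x = 0 (mod 37).
24⁻¹ ≡ 17 (mod 37).
x ≡ 17·0 ≡ 0 (mod 37).
The smallest non-negative solution is x = 0.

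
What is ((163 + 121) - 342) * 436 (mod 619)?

163 + 121 = 284
284 - 342 = -58 ≡ 561 (mod 619)
561 * 436 = 244596 ≡ 91 (mod 619)

91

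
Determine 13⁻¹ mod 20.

20 = 1*13 + 7
13 = 1*7 + 6
7 = 1*6 + 1
6 = 6*1 + 0
gcd(13, 20) = 1, so the inverse exists.
Bézout: 1 = 2*20 − 3*13.
So 13⁻¹ ≡ −3 ≡ 17 (mod 20).

17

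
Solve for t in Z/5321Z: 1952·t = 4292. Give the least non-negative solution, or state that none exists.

gcd(1952, 5321) = 1, so a unique solution mod 5321 exists.
1952⁻¹ ≡ 368 (mod 5321).
t ≡ 368·4292 ≡ 4440 (mod 5321).

4440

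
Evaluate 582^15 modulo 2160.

1728

Using repeated squaring:
582^1 ≡ 582 (mod 2160)
582^2 ≡ 582^2 = 338724 ≡ 1764 (mod 2160)
582^4 ≡ 1764^2 = 3111696 ≡ 1296 (mod 2160)
582^8 ≡ 1296^2 = 1679616 ≡ 1296 (mod 2160)
582^15 = 582^8 × 582^4 × 582^2 × 582^1 ≡ 1296 × 1296 × 1764 × 582 (mod 2160).
Accumulate the product:
1296 × 1296 = 1679616 ≡ 1296
1296 × 1764 = 2286144 ≡ 864
864 × 582 = 502848 ≡ 1728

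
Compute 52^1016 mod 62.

Using repeated squaring:
52^1 ≡ 52 (mod 62)
52^2 ≡ 52^2 = 2704 ≡ 38 (mod 62)
52^4 ≡ 38^2 = 1444 ≡ 18 (mod 62)
52^8 ≡ 18^2 = 324 ≡ 14 (mod 62)
52^16 ≡ 14^2 = 196 ≡ 10 (mod 62)
52^32 ≡ 10^2 = 100 ≡ 38 (mod 62)
52^64 ≡ 38^2 = 1444 ≡ 18 (mod 62)
52^128 ≡ 18^2 = 324 ≡ 14 (mod 62)
52^256 ≡ 14^2 = 196 ≡ 10 (mod 62)
52^512 ≡ 10^2 = 100 ≡ 38 (mod 62)
52^1016 = 52^512 × 52^256 × 52^128 × 52^64 × 52^32 × 52^16 × 52^8 ≡ 38 × 10 × 14 × 18 × 38 × 10 × 14 (mod 62).
Accumulate the product:
38 × 10 = 380 ≡ 8
8 × 14 = 112 ≡ 50
50 × 18 = 900 ≡ 32
32 × 38 = 1216 ≡ 38
38 × 10 = 380 ≡ 8
8 × 14 = 112 ≡ 50

50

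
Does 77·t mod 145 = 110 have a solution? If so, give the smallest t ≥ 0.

105

gcd(77, 145) = 1, so a unique solution mod 145 exists.
77⁻¹ ≡ 113 (mod 145).
t ≡ 113·110 ≡ 105 (mod 145).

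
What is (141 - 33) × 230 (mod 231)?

141 - 33 = 108
108 × 230 = 24840 ≡ 123 (mod 231)

123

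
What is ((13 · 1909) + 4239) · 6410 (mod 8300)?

5260

13 · 1909 = 24817 ≡ 8217 (mod 8300)
8217 + 4239 = 12456 ≡ 4156 (mod 8300)
4156 · 6410 = 26639960 ≡ 5260 (mod 8300)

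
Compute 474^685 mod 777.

685 in binary is 1010101101, i.e. 685 = 512 + 128 + 32 + 8 + 4 + 1.
474^1 ≡ 474 (mod 777)
474^2 ≡ 474^2 = 224676 ≡ 123 (mod 777)
474^4 ≡ 123^2 = 15129 ≡ 366 (mod 777)
474^8 ≡ 366^2 = 133956 ≡ 312 (mod 777)
474^16 ≡ 312^2 = 97344 ≡ 219 (mod 777)
474^32 ≡ 219^2 = 47961 ≡ 564 (mod 777)
474^64 ≡ 564^2 = 318096 ≡ 303 (mod 777)
474^128 ≡ 303^2 = 91809 ≡ 123 (mod 777)
474^256 ≡ 123^2 = 15129 ≡ 366 (mod 777)
474^512 ≡ 366^2 = 133956 ≡ 312 (mod 777)
474^685 = 474^512 × 474^128 × 474^32 × 474^8 × 474^4 × 474^1 ≡ 312 × 123 × 564 × 312 × 366 × 474 (mod 777).
Accumulate the product:
312 × 123 = 38376 ≡ 303
303 × 564 = 170892 ≡ 729
729 × 312 = 227448 ≡ 564
564 × 366 = 206424 ≡ 519
519 × 474 = 246006 ≡ 474

474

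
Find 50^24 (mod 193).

192

By square-and-multiply:
24 in binary is 11000, i.e. 24 = 16 + 8.
50^1 ≡ 50 (mod 193)
50^2 ≡ 50^2 = 2500 ≡ 184 (mod 193)
50^4 ≡ 184^2 = 33856 ≡ 81 (mod 193)
50^8 ≡ 81^2 = 6561 ≡ 192 (mod 193)
50^16 ≡ 192^2 = 36864 ≡ 1 (mod 193)
50^24 = 50^16 * 50^8 ≡ 1 * 192 (mod 193).
1 * 192 = 192 ≡ 192 (mod 193).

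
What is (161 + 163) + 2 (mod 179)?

147

161 + 163 = 324 ≡ 145 (mod 179)
145 + 2 = 147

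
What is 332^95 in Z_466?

By square-and-multiply:
95 in binary is 1011111, i.e. 95 = 64 + 16 + 8 + 4 + 2 + 1.
332^1 ≡ 332 (mod 466)
332^2 ≡ 332^2 = 110224 ≡ 248 (mod 466)
332^4 ≡ 248^2 = 61504 ≡ 458 (mod 466)
332^8 ≡ 458^2 = 209764 ≡ 64 (mod 466)
332^16 ≡ 64^2 = 4096 ≡ 368 (mod 466)
332^32 ≡ 368^2 = 135424 ≡ 284 (mod 466)
332^64 ≡ 284^2 = 80656 ≡ 38 (mod 466)
332^95 = 332^64 × 332^16 × 332^8 × 332^4 × 332^2 × 332^1 ≡ 38 × 368 × 64 × 458 × 248 × 332 (mod 466).
Accumulate the product:
38 × 368 = 13984 ≡ 4
4 × 64 = 256
256 × 458 = 117248 ≡ 282
282 × 248 = 69936 ≡ 36
36 × 332 = 11952 ≡ 302

302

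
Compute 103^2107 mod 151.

Using repeated squaring:
2107 in binary is 100000111011, i.e. 2107 = 2048 + 32 + 16 + 8 + 2 + 1.
103^1 ≡ 103 (mod 151)
103^2 ≡ 103^2 = 10609 ≡ 39 (mod 151)
103^4 ≡ 39^2 = 1521 ≡ 11 (mod 151)
103^8 ≡ 11^2 = 121 (mod 151)
103^16 ≡ 121^2 = 14641 ≡ 145 (mod 151)
103^32 ≡ 145^2 = 21025 ≡ 36 (mod 151)
103^64 ≡ 36^2 = 1296 ≡ 88 (mod 151)
103^128 ≡ 88^2 = 7744 ≡ 43 (mod 151)
103^256 ≡ 43^2 = 1849 ≡ 37 (mod 151)
103^512 ≡ 37^2 = 1369 ≡ 10 (mod 151)
103^1024 ≡ 10^2 = 100 (mod 151)
103^2048 ≡ 100^2 = 10000 ≡ 34 (mod 151)
103^2107 = 103^2048 · 103^32 · 103^16 · 103^8 · 103^2 · 103^1 ≡ 34 · 36 · 145 · 121 · 39 · 103 (mod 151).
Accumulate the product:
34 · 36 = 1224 ≡ 16
16 · 145 = 2320 ≡ 55
55 · 121 = 6655 ≡ 11
11 · 39 = 429 ≡ 127
127 · 103 = 13081 ≡ 95

95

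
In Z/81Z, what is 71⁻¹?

81 = 1·71 + 10
71 = 7·10 + 1
10 = 10·1 + 0
gcd(71, 81) = 1, so the inverse exists.
Bézout: 1 = −7·81 + 8·71.
So 71⁻¹ ≡ 8 (mod 81).

8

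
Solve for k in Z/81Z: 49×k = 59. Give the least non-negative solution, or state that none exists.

gcd(49, 81) = 1, so a unique solution mod 81 exists.
49⁻¹ ≡ 43 (mod 81).
k ≡ 43×59 ≡ 26 (mod 81).

26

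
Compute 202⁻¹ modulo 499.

42

By the extended Euclidean algorithm:
499 = 2*202 + 95
202 = 2*95 + 12
95 = 7*12 + 11
12 = 1*11 + 1
11 = 11*1 + 0
gcd(202, 499) = 1, so the inverse exists.
Bézout: 1 = −17*499 + 42*202.
So 202⁻¹ ≡ 42 (mod 499).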